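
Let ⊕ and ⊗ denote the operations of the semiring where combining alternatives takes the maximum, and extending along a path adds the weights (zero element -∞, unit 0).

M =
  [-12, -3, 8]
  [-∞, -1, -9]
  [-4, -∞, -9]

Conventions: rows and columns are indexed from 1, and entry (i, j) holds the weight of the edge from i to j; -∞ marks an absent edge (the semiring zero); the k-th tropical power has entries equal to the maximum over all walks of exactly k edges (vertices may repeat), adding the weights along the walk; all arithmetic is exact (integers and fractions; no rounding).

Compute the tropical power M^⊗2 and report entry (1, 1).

M^⊗2:
  [4, -4, -1]
  [-13, -2, -10]
  [-13, -7, 4]
Key observation: the optimum is the walk 1->3->1, with weight 8 + (-4) = 4.
Optimal value attained by: walk 1->3->1.
Answer: (M^⊗2)[1][1] = 4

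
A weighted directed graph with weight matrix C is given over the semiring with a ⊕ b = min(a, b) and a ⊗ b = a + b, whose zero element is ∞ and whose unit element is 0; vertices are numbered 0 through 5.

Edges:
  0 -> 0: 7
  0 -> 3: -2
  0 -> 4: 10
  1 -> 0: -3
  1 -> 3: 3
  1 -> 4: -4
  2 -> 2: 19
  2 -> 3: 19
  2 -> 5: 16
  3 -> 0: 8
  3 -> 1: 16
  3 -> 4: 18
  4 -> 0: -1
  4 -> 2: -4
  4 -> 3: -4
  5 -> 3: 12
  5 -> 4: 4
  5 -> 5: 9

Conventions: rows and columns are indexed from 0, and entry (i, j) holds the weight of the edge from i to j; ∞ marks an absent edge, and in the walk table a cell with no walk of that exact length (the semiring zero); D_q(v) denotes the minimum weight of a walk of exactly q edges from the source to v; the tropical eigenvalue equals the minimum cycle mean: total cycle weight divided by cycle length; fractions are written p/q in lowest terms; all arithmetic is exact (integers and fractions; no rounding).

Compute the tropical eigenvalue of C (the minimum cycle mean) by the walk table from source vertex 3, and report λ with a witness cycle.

q=0: [∞, ∞, ∞, 0, ∞, ∞]
q=1: [8, 16, ∞, ∞, 18, ∞]
q=2: [13, ∞, 14, 6, 12, ∞]
q=3: [11, 22, 8, 8, 23, 30]
q=4: [16, 24, 19, 9, 18, 24]
q=5: [17, 25, 14, 14, 20, 33]
q=6: [19, 30, 16, 15, 21, 30]
Optimal cycle mean attained by: cycle 0->3->1->4->0, total (-2) + 16 + (-4) + (-1), length 4.
Answer: λ = 9/4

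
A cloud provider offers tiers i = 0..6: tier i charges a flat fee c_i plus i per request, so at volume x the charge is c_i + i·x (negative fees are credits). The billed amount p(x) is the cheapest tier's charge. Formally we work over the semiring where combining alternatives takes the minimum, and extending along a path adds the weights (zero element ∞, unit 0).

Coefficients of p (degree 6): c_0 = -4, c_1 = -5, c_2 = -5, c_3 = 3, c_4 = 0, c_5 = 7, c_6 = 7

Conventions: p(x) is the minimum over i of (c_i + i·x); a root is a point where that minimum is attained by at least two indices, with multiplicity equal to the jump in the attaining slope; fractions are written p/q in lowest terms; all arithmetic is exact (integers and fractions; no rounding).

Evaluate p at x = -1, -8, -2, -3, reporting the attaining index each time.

p(-1) = min(-4+0·(-1)=-4, -5+1·(-1)=-6, -5+2·(-1)=-7, 3+3·(-1)=0, 0+4·(-1)=-4, 7+5·(-1)=2, 7+6·(-1)=1) = -7 (attained by i=2)
p(-8) = min(-4+0·(-8)=-4, -5+1·(-8)=-13, -5+2·(-8)=-21, 3+3·(-8)=-21, 0+4·(-8)=-32, 7+5·(-8)=-33, 7+6·(-8)=-41) = -41 (attained by i=6)
p(-2) = min(-4+0·(-2)=-4, -5+1·(-2)=-7, -5+2·(-2)=-9, 3+3·(-2)=-3, 0+4·(-2)=-8, 7+5·(-2)=-3, 7+6·(-2)=-5) = -9 (attained by i=2)
p(-3) = min(-4+0·(-3)=-4, -5+1·(-3)=-8, -5+2·(-3)=-11, 3+3·(-3)=-6, 0+4·(-3)=-12, 7+5·(-3)=-8, 7+6·(-3)=-11) = -12 (attained by i=4)
Answer: p(-1) = -7; p(-8) = -41; p(-2) = -9; p(-3) = -12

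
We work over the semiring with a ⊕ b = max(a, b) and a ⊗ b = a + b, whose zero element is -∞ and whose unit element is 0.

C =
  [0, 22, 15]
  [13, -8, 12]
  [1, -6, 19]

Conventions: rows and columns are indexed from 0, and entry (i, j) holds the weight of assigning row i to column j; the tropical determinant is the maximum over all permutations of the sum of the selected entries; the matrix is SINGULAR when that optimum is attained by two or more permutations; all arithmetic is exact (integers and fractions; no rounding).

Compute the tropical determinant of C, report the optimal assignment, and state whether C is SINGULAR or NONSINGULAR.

σ = (0, 1, 2): 0 + (-8) + 19 = 11
σ = (0, 2, 1): 0 + 12 + (-6) = 6
σ = (1, 0, 2): 22 + 13 + 19 = 54
σ = (1, 2, 0): 22 + 12 + 1 = 35
σ = (2, 0, 1): 15 + 13 + (-6) = 22
σ = (2, 1, 0): 15 + (-8) + 1 = 8
Optimal value attained by: σ = (1, 0, 2).
Answer: det⊕(C) = 54; verdict: NONSINGULAR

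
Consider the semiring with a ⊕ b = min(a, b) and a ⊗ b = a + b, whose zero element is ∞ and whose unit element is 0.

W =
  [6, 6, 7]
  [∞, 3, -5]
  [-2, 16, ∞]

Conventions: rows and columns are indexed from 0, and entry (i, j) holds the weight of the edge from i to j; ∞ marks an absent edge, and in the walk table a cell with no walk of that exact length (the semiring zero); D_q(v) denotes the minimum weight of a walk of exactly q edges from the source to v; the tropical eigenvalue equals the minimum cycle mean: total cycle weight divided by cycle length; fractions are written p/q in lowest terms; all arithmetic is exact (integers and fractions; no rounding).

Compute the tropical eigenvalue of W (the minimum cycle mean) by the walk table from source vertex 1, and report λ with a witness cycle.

q=0: [∞, 0, ∞]
q=1: [∞, 3, -5]
q=2: [-7, 6, -2]
q=3: [-4, -1, 0]
Optimal cycle mean attained by: cycle 0->1->2->0, total 6 + (-5) + (-2), length 3.
Answer: λ = -1/3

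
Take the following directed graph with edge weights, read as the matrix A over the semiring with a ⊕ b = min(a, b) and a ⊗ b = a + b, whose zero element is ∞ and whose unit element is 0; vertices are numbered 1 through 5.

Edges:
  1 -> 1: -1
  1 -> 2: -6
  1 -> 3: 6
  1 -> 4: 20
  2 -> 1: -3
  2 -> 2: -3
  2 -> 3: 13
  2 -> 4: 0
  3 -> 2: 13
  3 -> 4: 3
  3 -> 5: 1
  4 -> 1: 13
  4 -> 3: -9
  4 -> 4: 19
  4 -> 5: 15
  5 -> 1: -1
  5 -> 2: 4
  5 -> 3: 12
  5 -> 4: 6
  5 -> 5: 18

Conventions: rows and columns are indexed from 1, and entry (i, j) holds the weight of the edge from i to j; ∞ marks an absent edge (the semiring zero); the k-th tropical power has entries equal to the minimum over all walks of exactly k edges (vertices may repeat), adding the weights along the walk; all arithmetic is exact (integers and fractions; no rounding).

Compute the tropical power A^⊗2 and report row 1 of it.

A^⊗2:
  [-9, -9, 5, -6, 7]
  [-6, -9, -9, -3, 14]
  [0, 5, -6, 7, 18]
  [12, 4, 10, -6, -8]
  [-2, -7, -3, 4, 13]
Answer: row 1 of A^⊗2 = [-9, -9, 5, -6, 7]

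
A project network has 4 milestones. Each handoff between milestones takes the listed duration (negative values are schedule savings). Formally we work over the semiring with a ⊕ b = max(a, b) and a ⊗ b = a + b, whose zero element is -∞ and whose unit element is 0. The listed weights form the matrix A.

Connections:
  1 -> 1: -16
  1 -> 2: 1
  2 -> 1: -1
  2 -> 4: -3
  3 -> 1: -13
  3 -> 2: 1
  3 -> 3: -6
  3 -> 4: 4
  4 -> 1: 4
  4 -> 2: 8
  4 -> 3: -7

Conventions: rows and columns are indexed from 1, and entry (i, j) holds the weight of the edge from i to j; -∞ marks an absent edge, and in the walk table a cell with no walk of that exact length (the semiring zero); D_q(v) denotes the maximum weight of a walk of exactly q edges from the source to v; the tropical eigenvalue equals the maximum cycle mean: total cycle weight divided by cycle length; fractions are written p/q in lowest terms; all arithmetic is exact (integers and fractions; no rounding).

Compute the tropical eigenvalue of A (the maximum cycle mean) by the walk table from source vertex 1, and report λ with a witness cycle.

q=0: [0, -∞, -∞, -∞]
q=1: [-16, 1, -∞, -∞]
q=2: [0, -15, -∞, -2]
q=3: [2, 6, -9, -18]
q=4: [5, 3, -15, 3]
Optimal cycle mean attained by: cycle 2->4->2, total (-3) + 8, length 2.
Answer: λ = 5/2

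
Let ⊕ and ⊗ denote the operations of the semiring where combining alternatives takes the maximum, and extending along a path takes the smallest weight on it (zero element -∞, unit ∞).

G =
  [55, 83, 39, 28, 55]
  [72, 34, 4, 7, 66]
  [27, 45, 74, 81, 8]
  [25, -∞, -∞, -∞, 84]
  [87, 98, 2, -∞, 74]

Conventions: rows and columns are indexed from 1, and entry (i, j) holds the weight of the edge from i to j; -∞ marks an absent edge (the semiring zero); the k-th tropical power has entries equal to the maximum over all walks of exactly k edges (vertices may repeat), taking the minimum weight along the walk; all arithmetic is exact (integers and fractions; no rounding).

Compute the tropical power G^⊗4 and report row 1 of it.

G^⊗2:
  [72, 55, 39, 39, 66]
  [66, 72, 39, 28, 66]
  [45, 45, 74, 74, 81]
  [84, 84, 25, 25, 74]
  [74, 83, 39, 28, 74]
G^⊗3:
  [66, 72, 39, 39, 66]
  [72, 66, 39, 39, 66]
  [81, 81, 74, 74, 74]
  [74, 83, 39, 28, 74]
  [74, 74, 39, 39, 74]
G^⊗4:
  [72, 66, 39, 39, 66]
  [66, 72, 39, 39, 66]
  [74, 81, 74, 74, 74]
  [74, 74, 39, 39, 74]
  [74, 74, 39, 39, 74]
Answer: row 1 of G^⊗4 = [72, 66, 39, 39, 66]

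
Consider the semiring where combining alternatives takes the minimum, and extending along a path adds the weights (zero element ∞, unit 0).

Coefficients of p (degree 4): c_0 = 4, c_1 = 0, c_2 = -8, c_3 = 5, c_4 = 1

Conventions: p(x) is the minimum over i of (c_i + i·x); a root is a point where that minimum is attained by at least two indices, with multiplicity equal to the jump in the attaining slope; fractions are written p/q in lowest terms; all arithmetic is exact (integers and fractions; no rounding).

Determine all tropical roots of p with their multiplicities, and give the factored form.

hull edge (i=0, c=4) to (i=2, c=-8): slope -6, span 2
hull edge (i=2, c=-8) to (i=4, c=1): slope 9/2, span 2
Factored form: p(x) = 1 ⊗ (x ⊕ (-9/2)) ⊗ (x ⊕ (-9/2)) ⊗ (x ⊕ 6) ⊗ (x ⊕ 6)
Answer: roots = -9/2 (mult 2), 6 (mult 2)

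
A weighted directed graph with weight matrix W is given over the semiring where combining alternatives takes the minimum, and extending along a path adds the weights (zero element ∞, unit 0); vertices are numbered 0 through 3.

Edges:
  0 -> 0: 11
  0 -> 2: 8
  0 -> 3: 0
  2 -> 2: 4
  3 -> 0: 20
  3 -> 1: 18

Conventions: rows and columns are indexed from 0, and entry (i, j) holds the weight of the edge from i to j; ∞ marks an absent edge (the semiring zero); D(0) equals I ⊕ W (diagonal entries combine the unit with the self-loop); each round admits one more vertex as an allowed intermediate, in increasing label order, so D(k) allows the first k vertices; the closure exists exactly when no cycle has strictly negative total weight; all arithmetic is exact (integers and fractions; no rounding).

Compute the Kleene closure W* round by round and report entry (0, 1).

D(0):
  [0, ∞, 8, 0]
  [∞, 0, ∞, ∞]
  [∞, ∞, 0, ∞]
  [20, 18, ∞, 0]
D(1):
  [0, ∞, 8, 0]
  [∞, 0, ∞, ∞]
  [∞, ∞, 0, ∞]
  [20, 18, 28, 0]
D(2):
  [0, ∞, 8, 0]
  [∞, 0, ∞, ∞]
  [∞, ∞, 0, ∞]
  [20, 18, 28, 0]
D(3):
  [0, ∞, 8, 0]
  [∞, 0, ∞, ∞]
  [∞, ∞, 0, ∞]
  [20, 18, 28, 0]
D(4):
  [0, 18, 8, 0]
  [∞, 0, ∞, ∞]
  [∞, ∞, 0, ∞]
  [20, 18, 28, 0]
Answer: W*[0][1] = 18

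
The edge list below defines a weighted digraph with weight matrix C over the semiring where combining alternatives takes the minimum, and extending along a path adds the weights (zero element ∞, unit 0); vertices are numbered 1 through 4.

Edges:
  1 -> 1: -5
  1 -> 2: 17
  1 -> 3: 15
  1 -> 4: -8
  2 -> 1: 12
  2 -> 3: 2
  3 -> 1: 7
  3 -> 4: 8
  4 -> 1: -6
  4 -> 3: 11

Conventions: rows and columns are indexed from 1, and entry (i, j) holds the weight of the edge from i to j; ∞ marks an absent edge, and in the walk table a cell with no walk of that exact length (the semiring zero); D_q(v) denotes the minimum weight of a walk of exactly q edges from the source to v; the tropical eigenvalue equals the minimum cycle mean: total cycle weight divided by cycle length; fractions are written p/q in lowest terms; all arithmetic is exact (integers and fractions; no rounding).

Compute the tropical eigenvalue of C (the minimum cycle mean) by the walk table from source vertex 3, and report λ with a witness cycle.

q=0: [∞, ∞, 0, ∞]
q=1: [7, ∞, ∞, 8]
q=2: [2, 24, 19, -1]
q=3: [-7, 19, 10, -6]
q=4: [-12, 10, 5, -15]
Optimal cycle mean attained by: cycle 1->4->1, total (-8) + (-6), length 2.
Answer: λ = -7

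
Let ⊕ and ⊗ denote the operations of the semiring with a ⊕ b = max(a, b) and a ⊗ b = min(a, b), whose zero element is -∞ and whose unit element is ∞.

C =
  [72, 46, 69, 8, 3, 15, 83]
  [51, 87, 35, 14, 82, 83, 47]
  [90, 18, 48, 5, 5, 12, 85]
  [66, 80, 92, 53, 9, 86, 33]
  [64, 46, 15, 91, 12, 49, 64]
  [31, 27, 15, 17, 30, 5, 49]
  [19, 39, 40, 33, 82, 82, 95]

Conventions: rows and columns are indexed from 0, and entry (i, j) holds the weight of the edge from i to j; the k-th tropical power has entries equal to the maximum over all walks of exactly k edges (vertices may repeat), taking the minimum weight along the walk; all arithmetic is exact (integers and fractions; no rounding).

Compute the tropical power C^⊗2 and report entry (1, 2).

C^⊗2:
  [72, 46, 69, 33, 82, 82, 83]
  [64, 87, 51, 82, 82, 83, 64]
  [72, 46, 69, 33, 82, 82, 85]
  [90, 80, 66, 53, 80, 80, 85]
  [66, 80, 91, 53, 64, 86, 64]
  [31, 39, 40, 33, 49, 49, 49]
  [64, 46, 40, 82, 82, 82, 95]
Key observation: the optimum is the walk 1->0->2, with weight 51 min 69 = 51.
Optimal value attained by: walk 1->0->2.
Answer: (C^⊗2)[1][2] = 51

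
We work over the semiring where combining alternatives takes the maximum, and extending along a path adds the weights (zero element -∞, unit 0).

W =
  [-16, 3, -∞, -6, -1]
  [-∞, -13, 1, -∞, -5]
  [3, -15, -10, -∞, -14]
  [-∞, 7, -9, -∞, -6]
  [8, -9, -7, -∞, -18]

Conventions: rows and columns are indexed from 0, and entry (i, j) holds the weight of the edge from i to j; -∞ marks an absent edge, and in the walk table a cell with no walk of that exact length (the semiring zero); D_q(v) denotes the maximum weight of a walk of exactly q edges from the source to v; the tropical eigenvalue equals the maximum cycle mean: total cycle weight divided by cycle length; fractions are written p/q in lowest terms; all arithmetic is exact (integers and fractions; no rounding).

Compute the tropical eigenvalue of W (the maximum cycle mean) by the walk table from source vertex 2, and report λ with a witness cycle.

q=0: [-∞, -∞, 0, -∞, -∞]
q=1: [3, -15, -10, -∞, -14]
q=2: [-6, 6, -14, -3, 2]
q=3: [10, 4, 7, -12, 1]
q=4: [10, 13, 5, 4, 9]
q=5: [17, 13, 14, 4, 9]
Optimal cycle mean attained by: cycle 0->4->0, total (-1) + 8, length 2.
Answer: λ = 7/2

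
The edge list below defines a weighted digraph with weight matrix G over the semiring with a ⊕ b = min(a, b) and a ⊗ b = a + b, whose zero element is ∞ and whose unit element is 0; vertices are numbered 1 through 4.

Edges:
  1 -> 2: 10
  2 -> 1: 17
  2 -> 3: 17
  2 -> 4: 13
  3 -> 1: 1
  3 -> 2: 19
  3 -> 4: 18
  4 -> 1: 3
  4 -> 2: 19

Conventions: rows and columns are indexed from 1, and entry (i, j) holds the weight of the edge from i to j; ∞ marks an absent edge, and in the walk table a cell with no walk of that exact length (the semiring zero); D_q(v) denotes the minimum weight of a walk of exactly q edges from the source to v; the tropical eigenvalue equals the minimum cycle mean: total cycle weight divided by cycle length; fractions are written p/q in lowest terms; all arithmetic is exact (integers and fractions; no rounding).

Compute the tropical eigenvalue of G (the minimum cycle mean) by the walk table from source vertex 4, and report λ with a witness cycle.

q=0: [∞, ∞, ∞, 0]
q=1: [3, 19, ∞, ∞]
q=2: [36, 13, 36, 32]
q=3: [30, 46, 30, 26]
q=4: [29, 40, 63, 48]
Optimal cycle mean attained by: cycle 1->2->4->1, total 10 + 13 + 3, length 3.
Answer: λ = 26/3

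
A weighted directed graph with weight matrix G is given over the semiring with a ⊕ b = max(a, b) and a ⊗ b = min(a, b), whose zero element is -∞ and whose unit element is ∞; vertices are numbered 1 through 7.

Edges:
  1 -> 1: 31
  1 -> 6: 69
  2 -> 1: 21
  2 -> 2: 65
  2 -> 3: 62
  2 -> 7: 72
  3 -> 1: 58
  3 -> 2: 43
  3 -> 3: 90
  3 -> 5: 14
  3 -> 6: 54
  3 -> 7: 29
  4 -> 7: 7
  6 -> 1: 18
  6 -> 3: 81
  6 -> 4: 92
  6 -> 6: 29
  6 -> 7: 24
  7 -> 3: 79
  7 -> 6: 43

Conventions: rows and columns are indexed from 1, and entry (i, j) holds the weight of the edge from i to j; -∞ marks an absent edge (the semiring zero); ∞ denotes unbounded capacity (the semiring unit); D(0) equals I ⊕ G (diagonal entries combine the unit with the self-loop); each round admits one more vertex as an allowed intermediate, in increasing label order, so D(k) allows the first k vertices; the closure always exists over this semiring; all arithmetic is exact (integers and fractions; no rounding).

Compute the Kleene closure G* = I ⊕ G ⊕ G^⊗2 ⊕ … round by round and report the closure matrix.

D(0):
  [∞, -∞, -∞, -∞, -∞, 69, -∞]
  [21, ∞, 62, -∞, -∞, -∞, 72]
  [58, 43, ∞, -∞, 14, 54, 29]
  [-∞, -∞, -∞, ∞, -∞, -∞, 7]
  [-∞, -∞, -∞, -∞, ∞, -∞, -∞]
  [18, -∞, 81, 92, -∞, ∞, 24]
  [-∞, -∞, 79, -∞, -∞, 43, ∞]
D(1):
  [∞, -∞, -∞, -∞, -∞, 69, -∞]
  [21, ∞, 62, -∞, -∞, 21, 72]
  [58, 43, ∞, -∞, 14, 58, 29]
  [-∞, -∞, -∞, ∞, -∞, -∞, 7]
  [-∞, -∞, -∞, -∞, ∞, -∞, -∞]
  [18, -∞, 81, 92, -∞, ∞, 24]
  [-∞, -∞, 79, -∞, -∞, 43, ∞]
D(2):
  [∞, -∞, -∞, -∞, -∞, 69, -∞]
  [21, ∞, 62, -∞, -∞, 21, 72]
  [58, 43, ∞, -∞, 14, 58, 43]
  [-∞, -∞, -∞, ∞, -∞, -∞, 7]
  [-∞, -∞, -∞, -∞, ∞, -∞, -∞]
  [18, -∞, 81, 92, -∞, ∞, 24]
  [-∞, -∞, 79, -∞, -∞, 43, ∞]
D(3):
  [∞, -∞, -∞, -∞, -∞, 69, -∞]
  [58, ∞, 62, -∞, 14, 58, 72]
  [58, 43, ∞, -∞, 14, 58, 43]
  [-∞, -∞, -∞, ∞, -∞, -∞, 7]
  [-∞, -∞, -∞, -∞, ∞, -∞, -∞]
  [58, 43, 81, 92, 14, ∞, 43]
  [58, 43, 79, -∞, 14, 58, ∞]
D(4):
  [∞, -∞, -∞, -∞, -∞, 69, -∞]
  [58, ∞, 62, -∞, 14, 58, 72]
  [58, 43, ∞, -∞, 14, 58, 43]
  [-∞, -∞, -∞, ∞, -∞, -∞, 7]
  [-∞, -∞, -∞, -∞, ∞, -∞, -∞]
  [58, 43, 81, 92, 14, ∞, 43]
  [58, 43, 79, -∞, 14, 58, ∞]
D(5):
  [∞, -∞, -∞, -∞, -∞, 69, -∞]
  [58, ∞, 62, -∞, 14, 58, 72]
  [58, 43, ∞, -∞, 14, 58, 43]
  [-∞, -∞, -∞, ∞, -∞, -∞, 7]
  [-∞, -∞, -∞, -∞, ∞, -∞, -∞]
  [58, 43, 81, 92, 14, ∞, 43]
  [58, 43, 79, -∞, 14, 58, ∞]
D(6):
  [∞, 43, 69, 69, 14, 69, 43]
  [58, ∞, 62, 58, 14, 58, 72]
  [58, 43, ∞, 58, 14, 58, 43]
  [-∞, -∞, -∞, ∞, -∞, -∞, 7]
  [-∞, -∞, -∞, -∞, ∞, -∞, -∞]
  [58, 43, 81, 92, 14, ∞, 43]
  [58, 43, 79, 58, 14, 58, ∞]
D(7):
  [∞, 43, 69, 69, 14, 69, 43]
  [58, ∞, 72, 58, 14, 58, 72]
  [58, 43, ∞, 58, 14, 58, 43]
  [7, 7, 7, ∞, 7, 7, 7]
  [-∞, -∞, -∞, -∞, ∞, -∞, -∞]
  [58, 43, 81, 92, 14, ∞, 43]
  [58, 43, 79, 58, 14, 58, ∞]
Answer: G* = [[∞, 43, 69, 69, 14, 69, 43], [58, ∞, 72, 58, 14, 58, 72], [58, 43, ∞, 58, 14, 58, 43], [7, 7, 7, ∞, 7, 7, 7], [-∞, -∞, -∞, -∞, ∞, -∞, -∞], [58, 43, 81, 92, 14, ∞, 43], [58, 43, 79, 58, 14, 58, ∞]]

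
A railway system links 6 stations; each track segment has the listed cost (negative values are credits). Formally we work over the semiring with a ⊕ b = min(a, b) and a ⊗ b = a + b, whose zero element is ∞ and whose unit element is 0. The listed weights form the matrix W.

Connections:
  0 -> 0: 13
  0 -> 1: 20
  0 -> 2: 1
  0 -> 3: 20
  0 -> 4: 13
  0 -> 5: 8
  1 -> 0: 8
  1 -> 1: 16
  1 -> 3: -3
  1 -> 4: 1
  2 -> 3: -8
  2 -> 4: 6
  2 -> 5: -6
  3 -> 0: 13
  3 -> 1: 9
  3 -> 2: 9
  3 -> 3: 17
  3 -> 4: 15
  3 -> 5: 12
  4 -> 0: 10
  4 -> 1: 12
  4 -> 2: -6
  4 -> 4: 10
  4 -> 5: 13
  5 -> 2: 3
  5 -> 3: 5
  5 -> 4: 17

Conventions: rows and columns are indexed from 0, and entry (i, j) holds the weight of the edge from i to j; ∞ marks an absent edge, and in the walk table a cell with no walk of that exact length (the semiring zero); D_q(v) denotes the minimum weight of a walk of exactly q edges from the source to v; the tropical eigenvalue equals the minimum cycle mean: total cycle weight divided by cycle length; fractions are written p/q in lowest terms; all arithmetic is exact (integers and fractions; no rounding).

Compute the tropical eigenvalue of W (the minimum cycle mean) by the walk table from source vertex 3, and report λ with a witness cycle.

q=0: [∞, ∞, ∞, 0, ∞, ∞]
q=1: [13, 9, 9, 17, 15, 12]
q=2: [17, 25, 9, 1, 10, 3]
q=3: [14, 10, 4, 1, 15, 3]
q=4: [14, 10, 6, -4, 10, -2]
q=5: [9, 5, 1, -2, 11, 0]
q=6: [11, 7, 3, -7, 6, -5]
Optimal cycle mean attained by: cycle 2->5->2, total (-6) + 3, length 2.
Answer: λ = -3/2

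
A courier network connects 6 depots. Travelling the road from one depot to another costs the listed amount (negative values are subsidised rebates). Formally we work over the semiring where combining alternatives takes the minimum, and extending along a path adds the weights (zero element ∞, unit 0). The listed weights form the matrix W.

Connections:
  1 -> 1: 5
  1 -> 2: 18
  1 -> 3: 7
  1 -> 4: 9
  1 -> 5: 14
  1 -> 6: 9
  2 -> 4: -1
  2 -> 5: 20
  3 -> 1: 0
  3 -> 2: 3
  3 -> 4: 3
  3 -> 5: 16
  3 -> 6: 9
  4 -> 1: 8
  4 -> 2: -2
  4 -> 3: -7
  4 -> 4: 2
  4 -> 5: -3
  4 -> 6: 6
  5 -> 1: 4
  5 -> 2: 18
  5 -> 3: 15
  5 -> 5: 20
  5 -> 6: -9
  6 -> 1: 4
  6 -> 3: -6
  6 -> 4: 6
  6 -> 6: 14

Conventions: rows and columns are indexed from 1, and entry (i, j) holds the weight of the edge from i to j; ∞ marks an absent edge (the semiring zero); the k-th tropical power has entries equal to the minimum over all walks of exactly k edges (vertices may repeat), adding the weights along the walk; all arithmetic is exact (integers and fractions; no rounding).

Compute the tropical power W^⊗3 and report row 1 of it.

W^⊗2:
  [7, 7, 2, 10, 6, 5]
  [7, -3, -8, 1, -4, 5]
  [5, 1, -4, 2, 0, 7]
  [-7, -4, -5, -4, -1, -12]
  [-5, 18, -15, -3, 18, 5]
  [-6, -3, -1, -3, 3, 3]
W^⊗3:
  [2, 5, -1, 5, 7, -3]
  [-8, -5, -6, -5, -2, -13]
  [-4, -1, -5, -1, -1, -9]
  [-8, -6, -18, -6, -7, -10]
  [-15, -12, -10, -12, -6, -6]
  [-1, -5, -10, -4, -6, -6]
Answer: row 1 of W^⊗3 = [2, 5, -1, 5, 7, -3]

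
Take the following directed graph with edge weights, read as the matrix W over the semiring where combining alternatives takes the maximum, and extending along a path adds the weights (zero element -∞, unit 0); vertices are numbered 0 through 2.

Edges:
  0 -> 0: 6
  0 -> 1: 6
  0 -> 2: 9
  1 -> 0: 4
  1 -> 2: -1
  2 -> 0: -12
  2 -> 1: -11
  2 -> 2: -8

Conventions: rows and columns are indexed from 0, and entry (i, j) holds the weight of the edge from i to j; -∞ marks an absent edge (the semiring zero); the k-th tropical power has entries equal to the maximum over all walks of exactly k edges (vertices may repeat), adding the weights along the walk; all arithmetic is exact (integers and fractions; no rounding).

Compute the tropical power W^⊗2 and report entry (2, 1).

W^⊗2:
  [12, 12, 15]
  [10, 10, 13]
  [-6, -6, -3]
Key observation: the optimum is the walk 2->0->1, with weight (-12) + 6 = -6.
Optimal value attained by: walk 2->0->1.
Answer: (W^⊗2)[2][1] = -6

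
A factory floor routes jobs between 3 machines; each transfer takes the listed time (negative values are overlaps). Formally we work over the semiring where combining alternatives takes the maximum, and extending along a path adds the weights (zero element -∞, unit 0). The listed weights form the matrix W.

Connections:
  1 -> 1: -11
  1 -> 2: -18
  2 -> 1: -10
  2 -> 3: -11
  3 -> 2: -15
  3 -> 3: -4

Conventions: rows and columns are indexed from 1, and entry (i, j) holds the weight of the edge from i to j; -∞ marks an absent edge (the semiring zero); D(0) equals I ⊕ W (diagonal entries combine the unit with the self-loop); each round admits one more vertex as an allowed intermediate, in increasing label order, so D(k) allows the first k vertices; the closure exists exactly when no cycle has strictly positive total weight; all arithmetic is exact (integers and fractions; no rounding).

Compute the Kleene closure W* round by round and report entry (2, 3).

D(0):
  [0, -18, -∞]
  [-10, 0, -11]
  [-∞, -15, 0]
D(1):
  [0, -18, -∞]
  [-10, 0, -11]
  [-∞, -15, 0]
D(2):
  [0, -18, -29]
  [-10, 0, -11]
  [-25, -15, 0]
D(3):
  [0, -18, -29]
  [-10, 0, -11]
  [-25, -15, 0]
Answer: W*[2][3] = -11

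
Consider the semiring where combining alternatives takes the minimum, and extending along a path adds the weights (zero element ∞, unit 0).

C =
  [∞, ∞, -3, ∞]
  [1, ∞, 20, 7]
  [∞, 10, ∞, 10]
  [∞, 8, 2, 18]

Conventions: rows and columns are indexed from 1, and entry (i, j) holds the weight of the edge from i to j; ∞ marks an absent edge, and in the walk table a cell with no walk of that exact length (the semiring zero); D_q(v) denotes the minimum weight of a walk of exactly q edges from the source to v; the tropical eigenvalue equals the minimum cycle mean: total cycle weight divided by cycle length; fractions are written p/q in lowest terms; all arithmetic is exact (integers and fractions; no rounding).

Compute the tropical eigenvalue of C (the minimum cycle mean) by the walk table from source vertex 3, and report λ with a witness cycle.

q=0: [∞, ∞, 0, ∞]
q=1: [∞, 10, ∞, 10]
q=2: [11, 18, 12, 17]
q=3: [19, 22, 8, 22]
q=4: [23, 18, 16, 18]
Optimal cycle mean attained by: cycle 1->3->2->1, total (-3) + 10 + 1, length 3.
Answer: λ = 8/3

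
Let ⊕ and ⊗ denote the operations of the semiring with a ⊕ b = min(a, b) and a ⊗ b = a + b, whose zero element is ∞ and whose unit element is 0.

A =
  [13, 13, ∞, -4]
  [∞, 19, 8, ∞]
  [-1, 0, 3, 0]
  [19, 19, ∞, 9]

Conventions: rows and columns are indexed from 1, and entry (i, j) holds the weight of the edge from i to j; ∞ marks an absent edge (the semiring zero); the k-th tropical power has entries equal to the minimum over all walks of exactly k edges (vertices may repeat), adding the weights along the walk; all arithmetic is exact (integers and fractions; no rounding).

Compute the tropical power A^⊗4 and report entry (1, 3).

A^⊗2:
  [15, 15, 21, 5]
  [7, 8, 11, 8]
  [2, 3, 6, -5]
  [28, 28, 27, 15]
A^⊗3:
  [20, 21, 23, 11]
  [10, 11, 14, 3]
  [5, 6, 9, -2]
  [26, 27, 30, 24]
A^⊗4:
  [22, 23, 26, 16]
  [13, 14, 17, 6]
  [8, 9, 12, 1]
  [29, 30, 33, 22]
Key observation: the optimum is the walk 1->4->2->3->3, with weight (-4) + 19 + 8 + 3 = 26.
Optimal value attained by: walk 1->4->2->3->3.
Answer: (A^⊗4)[1][3] = 26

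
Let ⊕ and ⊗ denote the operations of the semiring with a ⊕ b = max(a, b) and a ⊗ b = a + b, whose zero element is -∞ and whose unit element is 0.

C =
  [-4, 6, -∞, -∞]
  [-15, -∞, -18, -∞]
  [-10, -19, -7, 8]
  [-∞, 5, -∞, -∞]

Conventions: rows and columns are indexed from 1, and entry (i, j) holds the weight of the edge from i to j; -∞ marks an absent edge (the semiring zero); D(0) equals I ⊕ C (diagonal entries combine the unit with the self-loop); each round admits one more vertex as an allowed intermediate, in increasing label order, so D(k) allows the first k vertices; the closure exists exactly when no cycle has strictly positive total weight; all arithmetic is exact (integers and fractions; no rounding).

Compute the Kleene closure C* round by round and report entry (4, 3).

D(0):
  [0, 6, -∞, -∞]
  [-15, 0, -18, -∞]
  [-10, -19, 0, 8]
  [-∞, 5, -∞, 0]
D(1):
  [0, 6, -∞, -∞]
  [-15, 0, -18, -∞]
  [-10, -4, 0, 8]
  [-∞, 5, -∞, 0]
D(2):
  [0, 6, -12, -∞]
  [-15, 0, -18, -∞]
  [-10, -4, 0, 8]
  [-10, 5, -13, 0]
D(3):
  [0, 6, -12, -4]
  [-15, 0, -18, -10]
  [-10, -4, 0, 8]
  [-10, 5, -13, 0]
D(4):
  [0, 6, -12, -4]
  [-15, 0, -18, -10]
  [-2, 13, 0, 8]
  [-10, 5, -13, 0]
Answer: C*[4][3] = -13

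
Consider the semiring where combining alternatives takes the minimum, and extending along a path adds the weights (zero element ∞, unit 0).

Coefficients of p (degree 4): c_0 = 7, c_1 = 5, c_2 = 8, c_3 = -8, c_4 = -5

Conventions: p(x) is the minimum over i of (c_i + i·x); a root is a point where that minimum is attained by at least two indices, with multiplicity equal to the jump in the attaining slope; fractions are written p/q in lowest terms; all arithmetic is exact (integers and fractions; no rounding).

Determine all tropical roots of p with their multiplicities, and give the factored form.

hull edge (i=0, c=7) to (i=3, c=-8): slope -5, span 3
hull edge (i=3, c=-8) to (i=4, c=-5): slope 3, span 1
Factored form: p(x) = -5 ⊗ (x ⊕ (-3)) ⊗ (x ⊕ 5) ⊗ (x ⊕ 5) ⊗ (x ⊕ 5)
Answer: roots = -3 (mult 1), 5 (mult 3)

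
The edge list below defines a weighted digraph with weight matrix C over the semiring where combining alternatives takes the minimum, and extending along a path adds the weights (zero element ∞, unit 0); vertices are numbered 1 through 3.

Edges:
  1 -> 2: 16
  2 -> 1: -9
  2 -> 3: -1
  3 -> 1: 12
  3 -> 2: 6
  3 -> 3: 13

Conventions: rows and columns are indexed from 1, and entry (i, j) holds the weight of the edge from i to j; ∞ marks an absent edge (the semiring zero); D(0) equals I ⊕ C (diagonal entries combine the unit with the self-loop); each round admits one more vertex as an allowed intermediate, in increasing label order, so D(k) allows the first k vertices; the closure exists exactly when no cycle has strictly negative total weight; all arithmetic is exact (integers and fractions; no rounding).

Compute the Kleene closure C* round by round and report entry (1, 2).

D(0):
  [0, 16, ∞]
  [-9, 0, -1]
  [12, 6, 0]
D(1):
  [0, 16, ∞]
  [-9, 0, -1]
  [12, 6, 0]
D(2):
  [0, 16, 15]
  [-9, 0, -1]
  [-3, 6, 0]
D(3):
  [0, 16, 15]
  [-9, 0, -1]
  [-3, 6, 0]
Answer: C*[1][2] = 16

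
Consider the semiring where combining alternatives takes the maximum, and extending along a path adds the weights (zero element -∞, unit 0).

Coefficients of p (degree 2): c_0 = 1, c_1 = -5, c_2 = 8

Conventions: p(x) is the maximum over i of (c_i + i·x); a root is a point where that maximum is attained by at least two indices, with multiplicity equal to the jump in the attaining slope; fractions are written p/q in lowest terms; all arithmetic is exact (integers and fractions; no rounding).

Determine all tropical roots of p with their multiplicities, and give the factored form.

hull edge (i=0, c=1) to (i=2, c=8): slope 7/2, span 2
Factored form: p(x) = 8 ⊗ (x ⊕ (-7/2)) ⊗ (x ⊕ (-7/2))
Answer: roots = -7/2 (mult 2)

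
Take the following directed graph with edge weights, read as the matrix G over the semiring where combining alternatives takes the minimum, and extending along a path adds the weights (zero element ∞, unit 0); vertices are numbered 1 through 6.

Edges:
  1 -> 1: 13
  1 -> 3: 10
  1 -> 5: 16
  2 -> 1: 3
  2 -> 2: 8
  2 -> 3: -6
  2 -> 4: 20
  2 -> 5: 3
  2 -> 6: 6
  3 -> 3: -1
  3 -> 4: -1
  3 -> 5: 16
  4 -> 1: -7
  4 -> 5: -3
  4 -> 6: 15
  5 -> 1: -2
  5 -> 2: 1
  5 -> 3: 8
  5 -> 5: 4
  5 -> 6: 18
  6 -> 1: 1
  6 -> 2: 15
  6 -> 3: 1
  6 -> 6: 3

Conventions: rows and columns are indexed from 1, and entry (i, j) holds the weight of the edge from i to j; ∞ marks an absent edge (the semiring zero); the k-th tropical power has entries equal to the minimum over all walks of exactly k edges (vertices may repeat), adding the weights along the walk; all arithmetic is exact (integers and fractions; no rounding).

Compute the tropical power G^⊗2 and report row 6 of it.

G^⊗2:
  [14, 17, 9, 9, 20, 34]
  [1, 4, -7, -7, 7, 9]
  [-8, 17, -2, -2, -4, 14]
  [-5, -2, 3, ∞, 1, 15]
  [2, 5, -5, 7, 4, 7]
  [4, 18, 0, 0, 17, 6]
Answer: row 6 of G^⊗2 = [4, 18, 0, 0, 17, 6]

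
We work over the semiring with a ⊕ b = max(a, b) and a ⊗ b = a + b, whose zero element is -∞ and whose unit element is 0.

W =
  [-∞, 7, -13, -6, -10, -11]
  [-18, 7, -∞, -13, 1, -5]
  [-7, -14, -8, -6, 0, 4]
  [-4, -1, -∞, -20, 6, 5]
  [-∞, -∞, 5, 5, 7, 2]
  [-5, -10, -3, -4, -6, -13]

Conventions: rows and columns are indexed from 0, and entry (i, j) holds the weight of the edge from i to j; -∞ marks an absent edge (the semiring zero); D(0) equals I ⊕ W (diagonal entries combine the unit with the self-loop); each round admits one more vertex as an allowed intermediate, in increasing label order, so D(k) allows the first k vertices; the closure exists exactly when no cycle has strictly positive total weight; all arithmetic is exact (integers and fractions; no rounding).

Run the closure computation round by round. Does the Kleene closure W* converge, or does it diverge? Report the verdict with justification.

Detection: at round 0, diagonal entry (1, 1) turns strictly positive.
Key observation: the cycle 1->1 has total weight 7, which is strictly positive.
Answer: DIVERGES — positive cycle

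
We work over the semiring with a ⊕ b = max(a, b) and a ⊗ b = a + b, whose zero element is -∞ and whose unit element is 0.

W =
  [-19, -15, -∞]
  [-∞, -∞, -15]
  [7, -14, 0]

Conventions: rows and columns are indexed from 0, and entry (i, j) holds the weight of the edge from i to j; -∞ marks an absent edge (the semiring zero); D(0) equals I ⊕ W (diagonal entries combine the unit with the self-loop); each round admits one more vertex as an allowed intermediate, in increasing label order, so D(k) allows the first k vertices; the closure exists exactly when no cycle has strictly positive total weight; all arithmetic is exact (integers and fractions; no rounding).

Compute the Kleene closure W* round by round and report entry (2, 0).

D(0):
  [0, -15, -∞]
  [-∞, 0, -15]
  [7, -14, 0]
D(1):
  [0, -15, -∞]
  [-∞, 0, -15]
  [7, -8, 0]
D(2):
  [0, -15, -30]
  [-∞, 0, -15]
  [7, -8, 0]
D(3):
  [0, -15, -30]
  [-8, 0, -15]
  [7, -8, 0]
Answer: W*[2][0] = 7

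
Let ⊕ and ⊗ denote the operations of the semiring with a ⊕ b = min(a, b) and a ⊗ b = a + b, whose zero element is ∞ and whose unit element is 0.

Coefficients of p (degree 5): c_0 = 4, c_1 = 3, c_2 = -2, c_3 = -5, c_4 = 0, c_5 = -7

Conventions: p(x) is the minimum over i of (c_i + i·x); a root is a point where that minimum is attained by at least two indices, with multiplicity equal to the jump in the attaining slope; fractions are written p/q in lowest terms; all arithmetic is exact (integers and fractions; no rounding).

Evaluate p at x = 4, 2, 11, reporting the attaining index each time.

p(4) = min(4+0·4=4, 3+1·4=7, -2+2·4=6, -5+3·4=7, 0+4·4=16, -7+5·4=13) = 4 (attained by i=0)
p(2) = min(4+0·2=4, 3+1·2=5, -2+2·2=2, -5+3·2=1, 0+4·2=8, -7+5·2=3) = 1 (attained by i=3)
p(11) = min(4+0·11=4, 3+1·11=14, -2+2·11=20, -5+3·11=28, 0+4·11=44, -7+5·11=48) = 4 (attained by i=0)
Answer: p(4) = 4; p(2) = 1; p(11) = 4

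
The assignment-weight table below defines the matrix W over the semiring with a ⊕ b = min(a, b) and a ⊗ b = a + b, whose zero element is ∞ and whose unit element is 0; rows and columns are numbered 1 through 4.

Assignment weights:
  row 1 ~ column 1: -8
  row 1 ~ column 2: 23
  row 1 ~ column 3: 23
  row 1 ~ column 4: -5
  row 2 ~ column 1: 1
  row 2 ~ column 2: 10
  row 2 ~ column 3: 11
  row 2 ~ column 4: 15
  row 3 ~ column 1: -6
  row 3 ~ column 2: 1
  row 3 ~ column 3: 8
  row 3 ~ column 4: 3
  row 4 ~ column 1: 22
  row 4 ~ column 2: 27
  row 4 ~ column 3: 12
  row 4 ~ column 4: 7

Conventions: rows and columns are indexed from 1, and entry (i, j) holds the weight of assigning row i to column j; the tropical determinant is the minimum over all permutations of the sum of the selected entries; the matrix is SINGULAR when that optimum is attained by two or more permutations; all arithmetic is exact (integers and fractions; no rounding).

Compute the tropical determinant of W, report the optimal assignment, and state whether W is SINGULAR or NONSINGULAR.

σ = (1, 2, 3, 4): (-8) + 10 + 8 + 7 = 17
σ = (1, 2, 4, 3): (-8) + 10 + 3 + 12 = 17
σ = (1, 3, 2, 4): (-8) + 11 + 1 + 7 = 11
σ = (1, 3, 4, 2): (-8) + 11 + 3 + 27 = 33
σ = (1, 4, 2, 3): (-8) + 15 + 1 + 12 = 20
σ = (1, 4, 3, 2): (-8) + 15 + 8 + 27 = 42
σ = (2, 1, 3, 4): 23 + 1 + 8 + 7 = 39
σ = (2, 1, 4, 3): 23 + 1 + 3 + 12 = 39
σ = (2, 3, 1, 4): 23 + 11 + (-6) + 7 = 35
σ = (2, 3, 4, 1): 23 + 11 + 3 + 22 = 59
σ = (2, 4, 1, 3): 23 + 15 + (-6) + 12 = 44
σ = (2, 4, 3, 1): 23 + 15 + 8 + 22 = 68
σ = (3, 1, 2, 4): 23 + 1 + 1 + 7 = 32
σ = (3, 1, 4, 2): 23 + 1 + 3 + 27 = 54
σ = (3, 2, 1, 4): 23 + 10 + (-6) + 7 = 34
σ = (3, 2, 4, 1): 23 + 10 + 3 + 22 = 58
σ = (3, 4, 1, 2): 23 + 15 + (-6) + 27 = 59
σ = (3, 4, 2, 1): 23 + 15 + 1 + 22 = 61
σ = (4, 1, 2, 3): (-5) + 1 + 1 + 12 = 9
σ = (4, 1, 3, 2): (-5) + 1 + 8 + 27 = 31
σ = (4, 2, 1, 3): (-5) + 10 + (-6) + 12 = 11
σ = (4, 2, 3, 1): (-5) + 10 + 8 + 22 = 35
σ = (4, 3, 1, 2): (-5) + 11 + (-6) + 27 = 27
σ = (4, 3, 2, 1): (-5) + 11 + 1 + 22 = 29
Optimal value attained by: σ = (4, 1, 2, 3).
Answer: det⊕(W) = 9; verdict: NONSINGULAR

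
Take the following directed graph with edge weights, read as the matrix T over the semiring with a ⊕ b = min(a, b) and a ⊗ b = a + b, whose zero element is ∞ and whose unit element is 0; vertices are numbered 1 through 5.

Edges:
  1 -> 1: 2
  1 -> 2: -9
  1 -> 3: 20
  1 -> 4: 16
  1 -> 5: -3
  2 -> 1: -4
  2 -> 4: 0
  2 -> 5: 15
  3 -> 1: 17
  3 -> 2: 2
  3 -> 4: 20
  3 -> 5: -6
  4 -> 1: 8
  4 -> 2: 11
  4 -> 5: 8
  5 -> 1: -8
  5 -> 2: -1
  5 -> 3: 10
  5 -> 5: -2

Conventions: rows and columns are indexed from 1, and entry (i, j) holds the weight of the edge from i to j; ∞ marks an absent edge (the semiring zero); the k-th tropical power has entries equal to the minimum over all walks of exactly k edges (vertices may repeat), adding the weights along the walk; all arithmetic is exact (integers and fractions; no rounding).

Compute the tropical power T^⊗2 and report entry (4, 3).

T^⊗2:
  [-13, -7, 7, -9, -5]
  [-2, -13, 16, 12, -7]
  [-14, -7, 4, 2, -8]
  [0, -1, 18, 11, 5]
  [-10, -17, 8, -1, -11]
Key observation: the optimum is the walk 4->5->3, with weight 8 + 10 = 18.
Optimal value attained by: walk 4->5->3.
Answer: (T^⊗2)[4][3] = 18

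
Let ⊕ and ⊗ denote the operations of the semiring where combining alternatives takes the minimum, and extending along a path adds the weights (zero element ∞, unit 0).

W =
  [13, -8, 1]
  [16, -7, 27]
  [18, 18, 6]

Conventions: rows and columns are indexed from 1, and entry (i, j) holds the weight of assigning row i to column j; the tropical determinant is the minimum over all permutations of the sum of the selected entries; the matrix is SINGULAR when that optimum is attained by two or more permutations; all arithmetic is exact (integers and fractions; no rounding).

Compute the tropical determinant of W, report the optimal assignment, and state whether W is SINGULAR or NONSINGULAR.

σ = (1, 2, 3): 13 + (-7) + 6 = 12
σ = (1, 3, 2): 13 + 27 + 18 = 58
σ = (2, 1, 3): (-8) + 16 + 6 = 14
σ = (2, 3, 1): (-8) + 27 + 18 = 37
σ = (3, 1, 2): 1 + 16 + 18 = 35
σ = (3, 2, 1): 1 + (-7) + 18 = 12
Optimal value attained by: σ = (1, 2, 3).
Answer: det⊕(W) = 12; verdict: SINGULAR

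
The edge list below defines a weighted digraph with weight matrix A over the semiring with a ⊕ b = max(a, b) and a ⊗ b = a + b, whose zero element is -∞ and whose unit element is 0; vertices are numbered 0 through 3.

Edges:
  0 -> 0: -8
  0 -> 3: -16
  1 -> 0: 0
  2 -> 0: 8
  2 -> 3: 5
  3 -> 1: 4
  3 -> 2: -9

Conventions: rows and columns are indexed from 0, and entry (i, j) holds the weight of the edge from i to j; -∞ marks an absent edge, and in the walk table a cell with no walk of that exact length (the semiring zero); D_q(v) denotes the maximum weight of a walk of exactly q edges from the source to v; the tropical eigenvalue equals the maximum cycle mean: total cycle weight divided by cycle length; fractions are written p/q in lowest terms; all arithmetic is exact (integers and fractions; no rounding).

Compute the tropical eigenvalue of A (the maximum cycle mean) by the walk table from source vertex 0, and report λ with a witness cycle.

q=0: [0, -∞, -∞, -∞]
q=1: [-8, -∞, -∞, -16]
q=2: [-16, -12, -25, -24]
q=3: [-12, -20, -33, -20]
q=4: [-20, -16, -29, -28]
Optimal cycle mean attained by: cycle 2->3->2, total 5 + (-9), length 2.
Answer: λ = -2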